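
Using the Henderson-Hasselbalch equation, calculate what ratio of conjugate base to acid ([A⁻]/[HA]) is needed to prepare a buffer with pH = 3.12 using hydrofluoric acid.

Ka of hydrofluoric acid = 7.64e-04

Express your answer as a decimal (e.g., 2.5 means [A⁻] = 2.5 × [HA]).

pKa = -log(7.64e-04) = 3.1169. pH = pKa + log([A⁻]/[HA]), so log([A⁻]/[HA]) = pH − pKa = 3.12 − 3.1169 = 0.0031. [A⁻]/[HA] = 10^(0.0031) = 1.01

[A⁻]/[HA] = 1.01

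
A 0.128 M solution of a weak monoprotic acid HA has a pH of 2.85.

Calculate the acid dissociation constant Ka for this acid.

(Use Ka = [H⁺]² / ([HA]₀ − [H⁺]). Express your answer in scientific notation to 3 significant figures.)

[H⁺] = 10^(−pH) = 10^(−2.85) = 1.413e-03 M. For HA ⇌ H⁺ + A⁻, Ka = [H⁺][A⁻]/[HA] = [H⁺]² / ([HA]₀ − [H⁺]) = (1.413e-03)² / (0.128 − 1.413e-03) = 1.58e-05.

K_a = 1.58e-05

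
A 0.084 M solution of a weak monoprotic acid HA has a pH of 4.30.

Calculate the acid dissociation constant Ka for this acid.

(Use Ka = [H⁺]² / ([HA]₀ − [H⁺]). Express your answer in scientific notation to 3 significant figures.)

[H⁺] = 10^(−pH) = 10^(−4.30) = 5.012e-05 M. For HA ⇌ H⁺ + A⁻, Ka = [H⁺][A⁻]/[HA] = [H⁺]² / ([HA]₀ − [H⁺]) = (5.012e-05)² / (0.084 − 5.012e-05) = 2.99e-08.

K_a = 2.99e-08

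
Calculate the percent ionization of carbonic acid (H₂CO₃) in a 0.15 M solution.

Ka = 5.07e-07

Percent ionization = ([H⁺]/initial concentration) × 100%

Using Ka equilibrium: x² + Ka×x - Ka×C = 0. Solving: [H⁺] = 2.7552e-04. Percent = (2.7552e-04/0.15) × 100

Percent ionization = 0.184%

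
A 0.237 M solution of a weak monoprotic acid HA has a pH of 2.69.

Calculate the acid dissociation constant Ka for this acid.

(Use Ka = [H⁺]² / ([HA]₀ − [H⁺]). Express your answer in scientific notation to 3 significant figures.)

[H⁺] = 10^(−pH) = 10^(−2.69) = 2.042e-03 M. For HA ⇌ H⁺ + A⁻, Ka = [H⁺][A⁻]/[HA] = [H⁺]² / ([HA]₀ − [H⁺]) = (2.042e-03)² / (0.237 − 2.042e-03) = 1.77e-05.

K_a = 1.77e-05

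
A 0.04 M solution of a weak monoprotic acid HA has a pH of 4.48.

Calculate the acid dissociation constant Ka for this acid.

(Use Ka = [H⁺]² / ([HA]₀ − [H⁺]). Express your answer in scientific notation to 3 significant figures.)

[H⁺] = 10^(−pH) = 10^(−4.48) = 3.311e-05 M. For HA ⇌ H⁺ + A⁻, Ka = [H⁺][A⁻]/[HA] = [H⁺]² / ([HA]₀ − [H⁺]) = (3.311e-05)² / (0.04 − 3.311e-05) = 2.74e-08.

K_a = 2.74e-08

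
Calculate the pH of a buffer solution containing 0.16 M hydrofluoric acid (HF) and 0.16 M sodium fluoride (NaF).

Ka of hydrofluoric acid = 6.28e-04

pKa = -log(6.28e-04) = 3.20. pH = pKa + log([A⁻]/[HA]) = 3.20 + log(0.16/0.16)

pH = 3.20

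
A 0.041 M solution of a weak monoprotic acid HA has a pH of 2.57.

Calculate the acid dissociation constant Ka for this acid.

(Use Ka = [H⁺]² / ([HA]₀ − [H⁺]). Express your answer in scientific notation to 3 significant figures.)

[H⁺] = 10^(−pH) = 10^(−2.57) = 2.692e-03 M. For HA ⇌ H⁺ + A⁻, Ka = [H⁺][A⁻]/[HA] = [H⁺]² / ([HA]₀ − [H⁺]) = (2.692e-03)² / (0.041 − 2.692e-03) = 1.89e-04.

K_a = 1.89e-04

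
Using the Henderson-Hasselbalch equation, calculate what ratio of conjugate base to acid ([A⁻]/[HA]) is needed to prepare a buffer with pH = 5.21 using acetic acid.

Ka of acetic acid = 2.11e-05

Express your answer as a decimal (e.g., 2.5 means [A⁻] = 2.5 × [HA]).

pKa = -log(2.11e-05) = 4.6757. pH = pKa + log([A⁻]/[HA]), so log([A⁻]/[HA]) = pH − pKa = 5.21 − 4.6757 = 0.5343. [A⁻]/[HA] = 10^(0.5343) = 3.42

[A⁻]/[HA] = 3.42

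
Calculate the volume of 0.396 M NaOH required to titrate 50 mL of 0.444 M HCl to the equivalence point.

At equivalence: moles acid = moles base. moles HCl = 0.444 × 50/1000 = 0.0222 mol. V_base = moles / 0.396 × 1000 = 56.1 mL.

V_{base} = 56.1 mL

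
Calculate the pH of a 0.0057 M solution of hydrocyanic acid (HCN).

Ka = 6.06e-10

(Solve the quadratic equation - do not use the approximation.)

x² + Ka×x - Ka×C = 0. Using quadratic formula: [H⁺] = 1.8582e-06

pH = 5.73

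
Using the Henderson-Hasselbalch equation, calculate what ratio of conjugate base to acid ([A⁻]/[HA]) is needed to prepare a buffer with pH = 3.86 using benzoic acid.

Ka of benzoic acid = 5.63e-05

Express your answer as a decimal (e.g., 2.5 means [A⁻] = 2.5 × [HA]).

pKa = -log(5.63e-05) = 4.2495. pH = pKa + log([A⁻]/[HA]), so log([A⁻]/[HA]) = pH − pKa = 3.86 − 4.2495 = -0.3895. [A⁻]/[HA] = 10^(-0.3895) = 0.408

[A⁻]/[HA] = 0.408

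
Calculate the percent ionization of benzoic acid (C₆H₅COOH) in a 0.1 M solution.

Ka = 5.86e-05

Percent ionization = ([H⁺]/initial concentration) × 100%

Using Ka equilibrium: x² + Ka×x - Ka×C = 0. Solving: [H⁺] = 2.3916e-03. Percent = (2.3916e-03/0.1) × 100

Percent ionization = 2.39%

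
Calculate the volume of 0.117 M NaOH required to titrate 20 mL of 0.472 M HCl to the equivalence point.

At equivalence: moles acid = moles base. moles HCl = 0.472 × 20/1000 = 0.00944 mol. V_base = moles / 0.117 × 1000 = 80.7 mL.

V_{base} = 80.7 mL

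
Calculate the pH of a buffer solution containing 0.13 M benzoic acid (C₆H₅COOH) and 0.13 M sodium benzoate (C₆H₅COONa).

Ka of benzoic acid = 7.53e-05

pKa = -log(7.53e-05) = 4.12. pH = pKa + log([A⁻]/[HA]) = 4.12 + log(0.13/0.13)

pH = 4.12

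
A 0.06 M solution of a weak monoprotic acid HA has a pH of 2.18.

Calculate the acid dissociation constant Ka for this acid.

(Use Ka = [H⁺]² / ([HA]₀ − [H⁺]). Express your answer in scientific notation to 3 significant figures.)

[H⁺] = 10^(−pH) = 10^(−2.18) = 6.607e-03 M. For HA ⇌ H⁺ + A⁻, Ka = [H⁺][A⁻]/[HA] = [H⁺]² / ([HA]₀ − [H⁺]) = (6.607e-03)² / (0.06 − 6.607e-03) = 8.18e-04.

K_a = 8.18e-04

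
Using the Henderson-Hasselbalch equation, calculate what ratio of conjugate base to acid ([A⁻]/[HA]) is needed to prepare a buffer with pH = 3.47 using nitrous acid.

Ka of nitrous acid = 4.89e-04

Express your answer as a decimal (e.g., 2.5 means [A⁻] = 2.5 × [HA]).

pKa = -log(4.89e-04) = 3.3107. pH = pKa + log([A⁻]/[HA]), so log([A⁻]/[HA]) = pH − pKa = 3.47 − 3.3107 = 0.1593. [A⁻]/[HA] = 10^(0.1593) = 1.44

[A⁻]/[HA] = 1.44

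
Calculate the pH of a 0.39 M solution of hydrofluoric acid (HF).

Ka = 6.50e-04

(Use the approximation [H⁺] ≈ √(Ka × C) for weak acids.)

[H⁺] = √(Ka × C) = √(6.50e-04 × 0.39) = 1.5922e-02. pH = -log(1.5922e-02)

pH = 1.80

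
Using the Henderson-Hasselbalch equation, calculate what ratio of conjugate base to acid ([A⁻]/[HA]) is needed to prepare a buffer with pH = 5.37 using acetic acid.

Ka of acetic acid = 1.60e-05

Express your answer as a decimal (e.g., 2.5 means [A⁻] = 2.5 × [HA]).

pKa = -log(1.60e-05) = 4.7959. pH = pKa + log([A⁻]/[HA]), so log([A⁻]/[HA]) = pH − pKa = 5.37 − 4.7959 = 0.5741. [A⁻]/[HA] = 10^(0.5741) = 3.75

[A⁻]/[HA] = 3.75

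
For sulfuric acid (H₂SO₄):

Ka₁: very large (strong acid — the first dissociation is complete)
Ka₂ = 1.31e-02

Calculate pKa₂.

pKa₂ = -log(Ka₂) = -log(1.31e-02) = 1.88.

pK_{a2} = 1.88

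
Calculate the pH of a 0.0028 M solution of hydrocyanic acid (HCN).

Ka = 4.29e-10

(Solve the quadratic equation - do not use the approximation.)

x² + Ka×x - Ka×C = 0. Using quadratic formula: [H⁺] = 1.0958e-06

pH = 5.96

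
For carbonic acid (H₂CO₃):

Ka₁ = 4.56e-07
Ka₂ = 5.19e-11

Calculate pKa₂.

pKa₂ = -log(Ka₂) = -log(5.19e-11) = 10.28.

pK_{a2} = 10.28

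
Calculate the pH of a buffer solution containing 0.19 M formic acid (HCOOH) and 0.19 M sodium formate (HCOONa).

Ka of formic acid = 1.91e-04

pKa = -log(1.91e-04) = 3.72. pH = pKa + log([A⁻]/[HA]) = 3.72 + log(0.19/0.19)

pH = 3.72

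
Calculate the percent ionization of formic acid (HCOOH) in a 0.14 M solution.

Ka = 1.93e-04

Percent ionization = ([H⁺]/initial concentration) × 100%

Using Ka equilibrium: x² + Ka×x - Ka×C = 0. Solving: [H⁺] = 5.1025e-03. Percent = (5.1025e-03/0.14) × 100

Percent ionization = 3.64%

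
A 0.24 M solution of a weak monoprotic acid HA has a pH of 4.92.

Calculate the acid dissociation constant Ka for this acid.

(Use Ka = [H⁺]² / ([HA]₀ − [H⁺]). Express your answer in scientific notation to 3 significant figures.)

[H⁺] = 10^(−pH) = 10^(−4.92) = 1.202e-05 M. For HA ⇌ H⁺ + A⁻, Ka = [H⁺][A⁻]/[HA] = [H⁺]² / ([HA]₀ − [H⁺]) = (1.202e-05)² / (0.24 − 1.202e-05) = 6.02e-10.

K_a = 6.02e-10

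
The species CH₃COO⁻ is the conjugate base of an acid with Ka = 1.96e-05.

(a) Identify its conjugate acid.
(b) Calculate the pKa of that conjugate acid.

(a) The conjugate acid is formed by adding one H⁺ to CH₃COO⁻, giving CH₃COOH. (b) pKa = -log(Ka) = -log(1.96e-05) = 4.71.

Conjugate acid: CH₃COOH; pK_a = 4.71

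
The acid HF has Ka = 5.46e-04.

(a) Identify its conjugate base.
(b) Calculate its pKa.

(a) The conjugate base is formed by removing one H⁺ from HF, giving F⁻. (b) pKa = -log(Ka) = -log(5.46e-04) = 3.26.

Conjugate base: F⁻; pK_a = 3.26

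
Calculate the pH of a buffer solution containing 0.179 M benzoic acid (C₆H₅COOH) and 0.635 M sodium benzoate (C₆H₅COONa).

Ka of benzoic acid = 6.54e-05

pKa = -log(6.54e-05) = 4.18. pH = pKa + log([A⁻]/[HA]) = 4.18 + log(0.635/0.179)

pH = 4.73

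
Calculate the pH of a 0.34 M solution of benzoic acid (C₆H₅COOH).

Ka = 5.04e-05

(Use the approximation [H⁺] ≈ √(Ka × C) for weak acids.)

[H⁺] = √(Ka × C) = √(5.04e-05 × 0.34) = 4.1396e-03. pH = -log(4.1396e-03)

pH = 2.38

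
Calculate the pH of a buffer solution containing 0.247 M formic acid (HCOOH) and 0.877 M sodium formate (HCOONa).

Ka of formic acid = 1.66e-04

pKa = -log(1.66e-04) = 3.78. pH = pKa + log([A⁻]/[HA]) = 3.78 + log(0.877/0.247)

pH = 4.33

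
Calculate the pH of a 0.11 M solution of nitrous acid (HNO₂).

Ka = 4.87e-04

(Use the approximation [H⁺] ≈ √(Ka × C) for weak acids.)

[H⁺] = √(Ka × C) = √(4.87e-04 × 0.11) = 7.3192e-03. pH = -log(7.3192e-03)

pH = 2.14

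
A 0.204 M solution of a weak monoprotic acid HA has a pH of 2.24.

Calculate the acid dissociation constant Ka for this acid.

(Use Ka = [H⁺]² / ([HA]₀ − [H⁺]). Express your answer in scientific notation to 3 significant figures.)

[H⁺] = 10^(−pH) = 10^(−2.24) = 5.754e-03 M. For HA ⇌ H⁺ + A⁻, Ka = [H⁺][A⁻]/[HA] = [H⁺]² / ([HA]₀ − [H⁺]) = (5.754e-03)² / (0.204 − 5.754e-03) = 1.67e-04.

K_a = 1.67e-04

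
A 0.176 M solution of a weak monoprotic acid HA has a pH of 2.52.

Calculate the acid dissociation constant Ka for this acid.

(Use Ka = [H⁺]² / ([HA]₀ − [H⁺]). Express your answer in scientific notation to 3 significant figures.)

[H⁺] = 10^(−pH) = 10^(−2.52) = 3.020e-03 M. For HA ⇌ H⁺ + A⁻, Ka = [H⁺][A⁻]/[HA] = [H⁺]² / ([HA]₀ − [H⁺]) = (3.020e-03)² / (0.176 − 3.020e-03) = 5.27e-05.

K_a = 5.27e-05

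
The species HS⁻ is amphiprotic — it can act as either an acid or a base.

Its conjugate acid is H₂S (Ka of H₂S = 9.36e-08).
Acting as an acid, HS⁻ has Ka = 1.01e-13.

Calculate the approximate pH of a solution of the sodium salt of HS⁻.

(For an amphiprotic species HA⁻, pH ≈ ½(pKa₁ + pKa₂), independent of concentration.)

pKa₁ = -log(9.36e-08) = 7.03; pKa₂ = -log(1.01e-13) = 13.00. For an amphiprotic species, pH ≈ ½(pKa₁ + pKa₂) = ½(7.03 + 13.00) = 10.01.

pH = 10.01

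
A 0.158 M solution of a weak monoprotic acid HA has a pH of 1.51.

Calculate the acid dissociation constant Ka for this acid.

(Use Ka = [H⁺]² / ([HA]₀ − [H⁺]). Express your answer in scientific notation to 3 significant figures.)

[H⁺] = 10^(−pH) = 10^(−1.51) = 3.090e-02 M. For HA ⇌ H⁺ + A⁻, Ka = [H⁺][A⁻]/[HA] = [H⁺]² / ([HA]₀ − [H⁺]) = (3.090e-02)² / (0.158 − 3.090e-02) = 7.51e-03.

K_a = 7.51e-03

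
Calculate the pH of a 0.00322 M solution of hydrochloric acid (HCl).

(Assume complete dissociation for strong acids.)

[H⁺] = 0.00322 M for strong acid. pH = -log[H⁺] = -log(0.00322)

pH = 2.49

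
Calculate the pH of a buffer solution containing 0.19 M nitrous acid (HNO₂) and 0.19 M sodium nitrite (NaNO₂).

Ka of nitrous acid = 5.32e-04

pKa = -log(5.32e-04) = 3.27. pH = pKa + log([A⁻]/[HA]) = 3.27 + log(0.19/0.19)

pH = 3.27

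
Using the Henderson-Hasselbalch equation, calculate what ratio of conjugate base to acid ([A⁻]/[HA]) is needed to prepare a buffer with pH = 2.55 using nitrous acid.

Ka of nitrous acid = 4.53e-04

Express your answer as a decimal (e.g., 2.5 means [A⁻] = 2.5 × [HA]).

pKa = -log(4.53e-04) = 3.3439. pH = pKa + log([A⁻]/[HA]), so log([A⁻]/[HA]) = pH − pKa = 2.55 − 3.3439 = -0.7939. [A⁻]/[HA] = 10^(-0.7939) = 0.161

[A⁻]/[HA] = 0.161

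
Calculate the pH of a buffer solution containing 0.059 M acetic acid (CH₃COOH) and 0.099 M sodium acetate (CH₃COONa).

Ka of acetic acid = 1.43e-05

pKa = -log(1.43e-05) = 4.84. pH = pKa + log([A⁻]/[HA]) = 4.84 + log(0.099/0.059)

pH = 5.07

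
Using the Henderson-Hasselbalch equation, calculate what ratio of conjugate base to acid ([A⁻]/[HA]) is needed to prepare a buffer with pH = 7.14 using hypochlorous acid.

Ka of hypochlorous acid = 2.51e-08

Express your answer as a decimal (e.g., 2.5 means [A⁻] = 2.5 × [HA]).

pKa = -log(2.51e-08) = 7.6003. pH = pKa + log([A⁻]/[HA]), so log([A⁻]/[HA]) = pH − pKa = 7.14 − 7.6003 = -0.4603. [A⁻]/[HA] = 10^(-0.4603) = 0.346

[A⁻]/[HA] = 0.346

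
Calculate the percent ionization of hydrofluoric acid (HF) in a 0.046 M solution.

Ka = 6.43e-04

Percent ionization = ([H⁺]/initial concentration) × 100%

Using Ka equilibrium: x² + Ka×x - Ka×C = 0. Solving: [H⁺] = 5.1266e-03. Percent = (5.1266e-03/0.046) × 100

Percent ionization = 11.1%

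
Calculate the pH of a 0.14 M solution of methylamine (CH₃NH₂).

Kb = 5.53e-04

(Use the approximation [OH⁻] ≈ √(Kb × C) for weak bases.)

[OH⁻] = √(Kb × C) = √(5.53e-04 × 0.14) = 8.7989e-03. pOH = 2.06, pH = 14 - pOH

pH = 11.94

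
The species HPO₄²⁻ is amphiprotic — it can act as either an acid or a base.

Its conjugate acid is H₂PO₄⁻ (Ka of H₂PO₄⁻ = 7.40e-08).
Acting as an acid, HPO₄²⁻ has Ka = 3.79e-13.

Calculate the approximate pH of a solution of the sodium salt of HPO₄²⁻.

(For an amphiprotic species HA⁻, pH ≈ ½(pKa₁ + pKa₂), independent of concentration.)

pKa₁ = -log(7.40e-08) = 7.13; pKa₂ = -log(3.79e-13) = 12.42. For an amphiprotic species, pH ≈ ½(pKa₁ + pKa₂) = ½(7.13 + 12.42) = 9.78.

pH = 9.78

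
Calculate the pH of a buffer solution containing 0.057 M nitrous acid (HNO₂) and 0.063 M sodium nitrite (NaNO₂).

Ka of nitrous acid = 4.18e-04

pKa = -log(4.18e-04) = 3.38. pH = pKa + log([A⁻]/[HA]) = 3.38 + log(0.063/0.057)

pH = 3.42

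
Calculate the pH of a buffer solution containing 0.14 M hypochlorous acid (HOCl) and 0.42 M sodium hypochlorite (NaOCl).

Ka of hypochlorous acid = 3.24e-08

pKa = -log(3.24e-08) = 7.49. pH = pKa + log([A⁻]/[HA]) = 7.49 + log(0.42/0.14)

pH = 7.97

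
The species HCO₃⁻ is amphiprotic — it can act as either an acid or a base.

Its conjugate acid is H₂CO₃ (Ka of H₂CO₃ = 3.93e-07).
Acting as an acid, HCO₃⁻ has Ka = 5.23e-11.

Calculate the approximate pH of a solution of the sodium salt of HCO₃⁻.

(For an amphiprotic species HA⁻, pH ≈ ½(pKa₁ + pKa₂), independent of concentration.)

pKa₁ = -log(3.93e-07) = 6.41; pKa₂ = -log(5.23e-11) = 10.28. For an amphiprotic species, pH ≈ ½(pKa₁ + pKa₂) = ½(6.41 + 10.28) = 8.34.

pH = 8.34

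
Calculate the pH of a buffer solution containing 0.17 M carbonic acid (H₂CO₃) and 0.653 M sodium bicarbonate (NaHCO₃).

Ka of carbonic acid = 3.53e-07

pKa = -log(3.53e-07) = 6.45. pH = pKa + log([A⁻]/[HA]) = 6.45 + log(0.653/0.17)

pH = 7.04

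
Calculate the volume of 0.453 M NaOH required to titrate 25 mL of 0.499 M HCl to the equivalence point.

At equivalence: moles acid = moles base. moles HCl = 0.499 × 25/1000 = 0.01247 mol. V_base = moles / 0.453 × 1000 = 27.5 mL.

V_{base} = 27.5 mL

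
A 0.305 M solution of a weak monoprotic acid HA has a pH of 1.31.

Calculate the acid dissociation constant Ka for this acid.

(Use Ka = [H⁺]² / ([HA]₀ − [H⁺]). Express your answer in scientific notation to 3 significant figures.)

[H⁺] = 10^(−pH) = 10^(−1.31) = 4.898e-02 M. For HA ⇌ H⁺ + A⁻, Ka = [H⁺][A⁻]/[HA] = [H⁺]² / ([HA]₀ − [H⁺]) = (4.898e-02)² / (0.305 − 4.898e-02) = 9.37e-03.

K_a = 9.37e-03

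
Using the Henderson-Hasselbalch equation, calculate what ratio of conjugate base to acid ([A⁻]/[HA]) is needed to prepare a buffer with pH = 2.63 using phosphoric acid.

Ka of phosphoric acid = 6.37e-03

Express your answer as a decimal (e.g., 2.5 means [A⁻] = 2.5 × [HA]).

pKa = -log(6.37e-03) = 2.1959. pH = pKa + log([A⁻]/[HA]), so log([A⁻]/[HA]) = pH − pKa = 2.63 − 2.1959 = 0.4341. [A⁻]/[HA] = 10^(0.4341) = 2.72

[A⁻]/[HA] = 2.72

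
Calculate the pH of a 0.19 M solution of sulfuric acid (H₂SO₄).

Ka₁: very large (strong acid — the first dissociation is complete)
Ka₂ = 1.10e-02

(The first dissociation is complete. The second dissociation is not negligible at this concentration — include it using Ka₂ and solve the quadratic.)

First dissociation is complete: [H⁺]₀ = [HSO₄⁻]₀ = C = 0.19 M. Second dissociation HSO₄⁻ ⇌ H⁺ + SO₄²⁻: let x = [SO₄²⁻]. Ka₂ = (C + x)·x / (C − x) = 1.10e-02 → x² + (C + Ka₂)·x − Ka₂·C = 0 → x² + 0.20100·x − 2.090e-03 = 0. x = (−0.20100 + √(0.20100² + 4 × 2.090e-03)) / 2 = 9.9095e-03 M. [H⁺] = C + x = 0.19 + 9.9095e-03 = 1.9991e-01 M. pH = -log(1.9991e-01) = 0.70.

pH = 0.70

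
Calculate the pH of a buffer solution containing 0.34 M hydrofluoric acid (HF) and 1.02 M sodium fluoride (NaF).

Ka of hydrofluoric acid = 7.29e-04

pKa = -log(7.29e-04) = 3.14. pH = pKa + log([A⁻]/[HA]) = 3.14 + log(1.02/0.34)

pH = 3.61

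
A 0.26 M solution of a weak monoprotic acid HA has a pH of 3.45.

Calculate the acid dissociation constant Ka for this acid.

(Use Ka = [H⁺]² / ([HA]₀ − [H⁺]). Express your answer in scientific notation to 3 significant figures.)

[H⁺] = 10^(−pH) = 10^(−3.45) = 3.548e-04 M. For HA ⇌ H⁺ + A⁻, Ka = [H⁺][A⁻]/[HA] = [H⁺]² / ([HA]₀ − [H⁺]) = (3.548e-04)² / (0.26 − 3.548e-04) = 4.85e-07.

K_a = 4.85e-07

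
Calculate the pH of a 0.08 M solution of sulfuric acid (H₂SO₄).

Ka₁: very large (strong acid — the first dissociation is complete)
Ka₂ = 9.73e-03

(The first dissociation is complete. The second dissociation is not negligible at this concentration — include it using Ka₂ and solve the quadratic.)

First dissociation is complete: [H⁺]₀ = [HSO₄⁻]₀ = C = 0.08 M. Second dissociation HSO₄⁻ ⇌ H⁺ + SO₄²⁻: let x = [SO₄²⁻]. Ka₂ = (C + x)·x / (C − x) = 9.73e-03 → x² + (C + Ka₂)·x − Ka₂·C = 0 → x² + 0.08973·x − 7.784e-04 = 0. x = (−0.08973 + √(0.08973² + 4 × 7.784e-04)) / 2 = 7.9675e-03 M. [H⁺] = C + x = 0.08 + 7.9675e-03 = 8.7967e-02 M. pH = -log(8.7967e-02) = 1.06.

pH = 1.06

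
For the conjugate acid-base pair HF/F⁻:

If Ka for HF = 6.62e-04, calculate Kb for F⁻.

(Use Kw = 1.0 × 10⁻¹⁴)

For a conjugate pair Ka × Kb = Kw, so Kb = Kw/Ka = 1.0 × 10⁻¹⁴ / 6.62e-04 = 1.51e-11.

K_b = 1.51e-11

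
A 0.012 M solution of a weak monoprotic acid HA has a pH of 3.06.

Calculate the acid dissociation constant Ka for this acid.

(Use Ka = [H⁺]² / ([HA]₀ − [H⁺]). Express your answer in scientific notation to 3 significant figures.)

[H⁺] = 10^(−pH) = 10^(−3.06) = 8.710e-04 M. For HA ⇌ H⁺ + A⁻, Ka = [H⁺][A⁻]/[HA] = [H⁺]² / ([HA]₀ − [H⁺]) = (8.710e-04)² / (0.012 − 8.710e-04) = 6.82e-05.

K_a = 6.82e-05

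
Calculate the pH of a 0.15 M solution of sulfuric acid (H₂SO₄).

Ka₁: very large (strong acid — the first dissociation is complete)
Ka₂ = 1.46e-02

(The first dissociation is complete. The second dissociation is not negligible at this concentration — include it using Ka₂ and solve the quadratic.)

First dissociation is complete: [H⁺]₀ = [HSO₄⁻]₀ = C = 0.15 M. Second dissociation HSO₄⁻ ⇌ H⁺ + SO₄²⁻: let x = [SO₄²⁻]. Ka₂ = (C + x)·x / (C − x) = 1.46e-02 → x² + (C + Ka₂)·x − Ka₂·C = 0 → x² + 0.16460·x − 2.190e-03 = 0. x = (−0.16460 + √(0.16460² + 4 × 2.190e-03)) / 2 = 1.2375e-02 M. [H⁺] = C + x = 0.15 + 1.2375e-02 = 1.6237e-01 M. pH = -log(1.6237e-01) = 0.79.

pH = 0.79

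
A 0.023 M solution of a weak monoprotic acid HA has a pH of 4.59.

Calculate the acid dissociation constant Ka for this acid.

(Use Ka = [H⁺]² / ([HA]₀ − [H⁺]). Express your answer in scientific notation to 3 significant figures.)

[H⁺] = 10^(−pH) = 10^(−4.59) = 2.570e-05 M. For HA ⇌ H⁺ + A⁻, Ka = [H⁺][A⁻]/[HA] = [H⁺]² / ([HA]₀ − [H⁺]) = (2.570e-05)² / (0.023 − 2.570e-05) = 2.88e-08.

K_a = 2.88e-08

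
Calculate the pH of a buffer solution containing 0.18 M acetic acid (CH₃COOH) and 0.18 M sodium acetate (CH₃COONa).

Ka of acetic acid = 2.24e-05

pKa = -log(2.24e-05) = 4.65. pH = pKa + log([A⁻]/[HA]) = 4.65 + log(0.18/0.18)

pH = 4.65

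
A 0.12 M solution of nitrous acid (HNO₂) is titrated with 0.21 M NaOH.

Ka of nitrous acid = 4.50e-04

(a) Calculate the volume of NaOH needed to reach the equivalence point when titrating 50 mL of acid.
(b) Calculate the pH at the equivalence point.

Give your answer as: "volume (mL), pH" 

moles acid = 0.12 × 50/1000 = 0.006 mol; V_base = moles/0.21 × 1000 = 28.6 mL. At equivalence only the conjugate base is present: [A⁻] = 0.006/0.079 = 7.6364e-02 M. Kb = Kw/Ka = 2.22e-11; [OH⁻] = √(Kb × [A⁻]) = 1.3027e-06; pOH = 5.89; pH = 14 - pOH = 8.11.

V = 28.6 mL, pH = 8.11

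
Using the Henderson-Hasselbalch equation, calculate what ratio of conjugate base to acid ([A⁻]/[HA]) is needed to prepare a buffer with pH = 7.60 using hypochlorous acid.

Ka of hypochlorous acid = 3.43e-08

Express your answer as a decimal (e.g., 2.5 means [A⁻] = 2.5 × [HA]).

pKa = -log(3.43e-08) = 7.4647. pH = pKa + log([A⁻]/[HA]), so log([A⁻]/[HA]) = pH − pKa = 7.60 − 7.4647 = 0.1353. [A⁻]/[HA] = 10^(0.1353) = 1.37

[A⁻]/[HA] = 1.37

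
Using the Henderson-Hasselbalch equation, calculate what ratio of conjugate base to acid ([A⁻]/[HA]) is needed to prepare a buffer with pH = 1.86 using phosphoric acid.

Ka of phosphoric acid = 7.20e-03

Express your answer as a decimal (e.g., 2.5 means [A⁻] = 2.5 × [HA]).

pKa = -log(7.20e-03) = 2.1427. pH = pKa + log([A⁻]/[HA]), so log([A⁻]/[HA]) = pH − pKa = 1.86 − 2.1427 = -0.2827. [A⁻]/[HA] = 10^(-0.2827) = 0.522

[A⁻]/[HA] = 0.522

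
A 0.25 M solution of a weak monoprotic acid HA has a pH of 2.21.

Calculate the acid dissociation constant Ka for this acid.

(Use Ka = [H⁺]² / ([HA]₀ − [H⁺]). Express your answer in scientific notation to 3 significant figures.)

[H⁺] = 10^(−pH) = 10^(−2.21) = 6.166e-03 M. For HA ⇌ H⁺ + A⁻, Ka = [H⁺][A⁻]/[HA] = [H⁺]² / ([HA]₀ − [H⁺]) = (6.166e-03)² / (0.25 − 6.166e-03) = 1.56e-04.

K_a = 1.56e-04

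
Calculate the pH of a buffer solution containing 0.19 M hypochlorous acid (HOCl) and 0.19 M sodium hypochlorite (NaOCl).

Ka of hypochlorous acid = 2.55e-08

pKa = -log(2.55e-08) = 7.59. pH = pKa + log([A⁻]/[HA]) = 7.59 + log(0.19/0.19)

pH = 7.59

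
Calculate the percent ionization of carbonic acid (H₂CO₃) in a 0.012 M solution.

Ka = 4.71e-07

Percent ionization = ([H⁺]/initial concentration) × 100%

Using Ka equilibrium: x² + Ka×x - Ka×C = 0. Solving: [H⁺] = 7.4945e-05. Percent = (7.4945e-05/0.012) × 100

Percent ionization = 0.625%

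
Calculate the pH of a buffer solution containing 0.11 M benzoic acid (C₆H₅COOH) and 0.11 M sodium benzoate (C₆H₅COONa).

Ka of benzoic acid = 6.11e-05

pKa = -log(6.11e-05) = 4.21. pH = pKa + log([A⁻]/[HA]) = 4.21 + log(0.11/0.11)

pH = 4.21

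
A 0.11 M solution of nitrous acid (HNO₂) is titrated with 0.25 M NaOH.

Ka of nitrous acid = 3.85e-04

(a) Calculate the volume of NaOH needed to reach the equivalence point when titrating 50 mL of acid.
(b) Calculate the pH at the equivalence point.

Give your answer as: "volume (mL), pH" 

moles acid = 0.11 × 50/1000 = 0.0055 mol; V_base = moles/0.25 × 1000 = 22.0 mL. At equivalence only the conjugate base is present: [A⁻] = 0.0055/0.072 = 7.6389e-02 M. Kb = Kw/Ka = 2.60e-11; [OH⁻] = √(Kb × [A⁻]) = 1.4086e-06; pOH = 5.85; pH = 14 - pOH = 8.15.

V = 22.0 mL, pH = 8.15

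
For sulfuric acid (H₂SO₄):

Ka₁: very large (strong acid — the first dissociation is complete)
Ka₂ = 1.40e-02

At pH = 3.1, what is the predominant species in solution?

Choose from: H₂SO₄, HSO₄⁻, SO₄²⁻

The first dissociation is complete, so H₂SO₄ itself is never the predominant species in water; pKa₂ = -log(1.40e-02) = 1.85. For a polyprotic acid the predominant species crosses at each pKa: below pKa_n the protonated form dominates, above it the deprotonated form does. At pH = 3.1, the predominant species is SO₄²⁻.

SO₄²⁻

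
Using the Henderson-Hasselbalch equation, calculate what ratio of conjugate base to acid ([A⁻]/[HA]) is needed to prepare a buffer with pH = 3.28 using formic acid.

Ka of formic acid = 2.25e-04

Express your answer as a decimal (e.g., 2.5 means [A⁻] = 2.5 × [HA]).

pKa = -log(2.25e-04) = 3.6478. pH = pKa + log([A⁻]/[HA]), so log([A⁻]/[HA]) = pH − pKa = 3.28 − 3.6478 = -0.3678. [A⁻]/[HA] = 10^(-0.3678) = 0.429

[A⁻]/[HA] = 0.429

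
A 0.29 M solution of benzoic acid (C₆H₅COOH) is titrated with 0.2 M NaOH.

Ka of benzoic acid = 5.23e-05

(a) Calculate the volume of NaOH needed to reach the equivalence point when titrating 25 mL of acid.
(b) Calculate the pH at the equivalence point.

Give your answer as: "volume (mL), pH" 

moles acid = 0.29 × 25/1000 = 0.00725 mol; V_base = moles/0.2 × 1000 = 36.2 mL. At equivalence only the conjugate base is present: [A⁻] = 0.00725/0.061 = 1.1837e-01 M. Kb = Kw/Ka = 1.91e-10; [OH⁻] = √(Kb × [A⁻]) = 4.7574e-06; pOH = 5.32; pH = 14 - pOH = 8.68.

V = 36.2 mL, pH = 8.68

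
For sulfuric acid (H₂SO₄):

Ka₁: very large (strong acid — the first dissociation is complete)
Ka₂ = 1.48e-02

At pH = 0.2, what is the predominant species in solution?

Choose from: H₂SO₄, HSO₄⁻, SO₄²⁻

The first dissociation is complete, so H₂SO₄ itself is never the predominant species in water; pKa₂ = -log(1.48e-02) = 1.83. For a polyprotic acid the predominant species crosses at each pKa: below pKa_n the protonated form dominates, above it the deprotonated form does. At pH = 0.2, the predominant species is HSO₄⁻.

HSO₄⁻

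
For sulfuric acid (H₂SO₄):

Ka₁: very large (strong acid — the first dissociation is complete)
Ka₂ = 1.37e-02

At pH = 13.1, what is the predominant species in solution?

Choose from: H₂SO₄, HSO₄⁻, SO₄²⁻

The first dissociation is complete, so H₂SO₄ itself is never the predominant species in water; pKa₂ = -log(1.37e-02) = 1.86. For a polyprotic acid the predominant species crosses at each pKa: below pKa_n the protonated form dominates, above it the deprotonated form does. At pH = 13.1, the predominant species is SO₄²⁻.

SO₄²⁻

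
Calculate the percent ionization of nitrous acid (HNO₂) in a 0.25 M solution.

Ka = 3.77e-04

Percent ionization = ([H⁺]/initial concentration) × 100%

Using Ka equilibrium: x² + Ka×x - Ka×C = 0. Solving: [H⁺] = 9.5216e-03. Percent = (9.5216e-03/0.25) × 100

Percent ionization = 3.81%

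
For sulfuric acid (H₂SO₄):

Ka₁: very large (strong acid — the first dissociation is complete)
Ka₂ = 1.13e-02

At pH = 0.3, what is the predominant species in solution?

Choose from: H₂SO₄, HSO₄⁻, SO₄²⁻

The first dissociation is complete, so H₂SO₄ itself is never the predominant species in water; pKa₂ = -log(1.13e-02) = 1.95. For a polyprotic acid the predominant species crosses at each pKa: below pKa_n the protonated form dominates, above it the deprotonated form does. At pH = 0.3, the predominant species is HSO₄⁻.

HSO₄⁻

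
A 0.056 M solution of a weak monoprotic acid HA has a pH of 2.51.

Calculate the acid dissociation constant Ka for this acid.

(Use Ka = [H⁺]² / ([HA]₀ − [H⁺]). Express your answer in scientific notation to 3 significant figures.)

[H⁺] = 10^(−pH) = 10^(−2.51) = 3.090e-03 M. For HA ⇌ H⁺ + A⁻, Ka = [H⁺][A⁻]/[HA] = [H⁺]² / ([HA]₀ − [H⁺]) = (3.090e-03)² / (0.056 − 3.090e-03) = 1.80e-04.

K_a = 1.80e-04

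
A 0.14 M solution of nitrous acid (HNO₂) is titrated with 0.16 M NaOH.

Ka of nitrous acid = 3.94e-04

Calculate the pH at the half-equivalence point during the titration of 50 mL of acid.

At half-equivalence [HA] = [A⁻], so Henderson-Hasselbalch gives pH = pKa = -log(3.94e-04) = 3.40.

pH = pKa = 3.40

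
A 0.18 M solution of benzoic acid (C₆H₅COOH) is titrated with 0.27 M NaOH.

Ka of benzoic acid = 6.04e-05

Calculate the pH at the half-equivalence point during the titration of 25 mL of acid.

At half-equivalence [HA] = [A⁻], so Henderson-Hasselbalch gives pH = pKa = -log(6.04e-05) = 4.22.

pH = pKa = 4.22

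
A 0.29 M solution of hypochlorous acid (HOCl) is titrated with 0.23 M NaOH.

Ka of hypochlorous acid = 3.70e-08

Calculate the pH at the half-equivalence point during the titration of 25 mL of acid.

At half-equivalence [HA] = [A⁻], so Henderson-Hasselbalch gives pH = pKa = -log(3.70e-08) = 7.43.

pH = pKa = 7.43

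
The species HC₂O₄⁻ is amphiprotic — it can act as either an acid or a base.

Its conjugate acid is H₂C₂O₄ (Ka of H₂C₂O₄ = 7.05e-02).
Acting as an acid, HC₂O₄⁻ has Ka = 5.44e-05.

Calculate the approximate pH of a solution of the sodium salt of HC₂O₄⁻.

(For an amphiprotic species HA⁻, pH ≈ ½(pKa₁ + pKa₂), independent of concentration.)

pKa₁ = -log(7.05e-02) = 1.15; pKa₂ = -log(5.44e-05) = 4.26. For an amphiprotic species, pH ≈ ½(pKa₁ + pKa₂) = ½(1.15 + 4.26) = 2.71.

pH = 2.71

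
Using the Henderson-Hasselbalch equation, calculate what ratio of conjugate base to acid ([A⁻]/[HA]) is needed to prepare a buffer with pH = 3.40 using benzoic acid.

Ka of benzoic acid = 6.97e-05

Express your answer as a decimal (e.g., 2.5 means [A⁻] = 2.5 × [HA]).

pKa = -log(6.97e-05) = 4.1568. pH = pKa + log([A⁻]/[HA]), so log([A⁻]/[HA]) = pH − pKa = 3.40 − 4.1568 = -0.7568. [A⁻]/[HA] = 10^(-0.7568) = 0.175

[A⁻]/[HA] = 0.175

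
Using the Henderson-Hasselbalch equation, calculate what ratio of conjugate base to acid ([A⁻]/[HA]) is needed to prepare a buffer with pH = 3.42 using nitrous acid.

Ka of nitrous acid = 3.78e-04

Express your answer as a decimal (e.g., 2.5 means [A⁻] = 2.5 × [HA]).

pKa = -log(3.78e-04) = 3.4225. pH = pKa + log([A⁻]/[HA]), so log([A⁻]/[HA]) = pH − pKa = 3.42 − 3.4225 = -0.0025. [A⁻]/[HA] = 10^(-0.0025) = 0.994

[A⁻]/[HA] = 0.994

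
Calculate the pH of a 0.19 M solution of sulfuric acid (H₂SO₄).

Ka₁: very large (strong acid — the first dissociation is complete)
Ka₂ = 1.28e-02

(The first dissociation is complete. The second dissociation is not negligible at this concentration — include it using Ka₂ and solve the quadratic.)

First dissociation is complete: [H⁺]₀ = [HSO₄⁻]₀ = C = 0.19 M. Second dissociation HSO₄⁻ ⇌ H⁺ + SO₄²⁻: let x = [SO₄²⁻]. Ka₂ = (C + x)·x / (C − x) = 1.28e-02 → x² + (C + Ka₂)·x − Ka₂·C = 0 → x² + 0.20280·x − 2.432e-03 = 0. x = (−0.20280 + √(0.20280² + 4 × 2.432e-03)) / 2 = 1.1356e-02 M. [H⁺] = C + x = 0.19 + 1.1356e-02 = 2.0136e-01 M. pH = -log(2.0136e-01) = 0.70.

pH = 0.70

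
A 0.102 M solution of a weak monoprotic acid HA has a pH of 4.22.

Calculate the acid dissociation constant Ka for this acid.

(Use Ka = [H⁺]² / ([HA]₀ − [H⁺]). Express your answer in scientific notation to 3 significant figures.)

[H⁺] = 10^(−pH) = 10^(−4.22) = 6.026e-05 M. For HA ⇌ H⁺ + A⁻, Ka = [H⁺][A⁻]/[HA] = [H⁺]² / ([HA]₀ − [H⁺]) = (6.026e-05)² / (0.102 − 6.026e-05) = 3.56e-08.

K_a = 3.56e-08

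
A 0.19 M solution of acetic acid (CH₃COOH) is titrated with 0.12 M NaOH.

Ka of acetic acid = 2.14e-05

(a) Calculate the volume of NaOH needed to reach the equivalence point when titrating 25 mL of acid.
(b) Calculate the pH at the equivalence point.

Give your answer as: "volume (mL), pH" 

moles acid = 0.19 × 25/1000 = 0.00475 mol; V_base = moles/0.12 × 1000 = 39.6 mL. At equivalence only the conjugate base is present: [A⁻] = 0.00475/0.065 = 7.3548e-02 M. Kb = Kw/Ka = 4.67e-10; [OH⁻] = √(Kb × [A⁻]) = 5.8625e-06; pOH = 5.23; pH = 14 - pOH = 8.77.

V = 39.6 mL, pH = 8.77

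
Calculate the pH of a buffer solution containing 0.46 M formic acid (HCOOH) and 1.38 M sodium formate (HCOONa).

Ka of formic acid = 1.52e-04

pKa = -log(1.52e-04) = 3.82. pH = pKa + log([A⁻]/[HA]) = 3.82 + log(1.38/0.46)

pH = 4.30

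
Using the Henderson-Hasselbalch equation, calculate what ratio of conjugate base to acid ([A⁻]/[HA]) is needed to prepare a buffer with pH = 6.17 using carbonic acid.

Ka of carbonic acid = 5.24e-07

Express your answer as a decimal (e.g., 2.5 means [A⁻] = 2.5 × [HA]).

pKa = -log(5.24e-07) = 6.2807. pH = pKa + log([A⁻]/[HA]), so log([A⁻]/[HA]) = pH − pKa = 6.17 − 6.2807 = -0.1107. [A⁻]/[HA] = 10^(-0.1107) = 0.775

[A⁻]/[HA] = 0.775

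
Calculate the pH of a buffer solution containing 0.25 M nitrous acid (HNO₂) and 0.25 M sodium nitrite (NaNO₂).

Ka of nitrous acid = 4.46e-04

pKa = -log(4.46e-04) = 3.35. pH = pKa + log([A⁻]/[HA]) = 3.35 + log(0.25/0.25)

pH = 3.35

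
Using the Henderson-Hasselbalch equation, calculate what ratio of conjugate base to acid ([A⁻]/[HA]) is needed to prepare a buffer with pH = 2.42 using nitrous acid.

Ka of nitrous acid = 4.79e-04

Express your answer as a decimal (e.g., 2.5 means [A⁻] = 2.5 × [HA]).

pKa = -log(4.79e-04) = 3.3197. pH = pKa + log([A⁻]/[HA]), so log([A⁻]/[HA]) = pH − pKa = 2.42 − 3.3197 = -0.8997. [A⁻]/[HA] = 10^(-0.8997) = 0.126

[A⁻]/[HA] = 0.126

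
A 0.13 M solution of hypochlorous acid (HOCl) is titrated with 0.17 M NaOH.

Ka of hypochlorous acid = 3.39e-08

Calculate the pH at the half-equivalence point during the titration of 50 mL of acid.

At half-equivalence [HA] = [A⁻], so Henderson-Hasselbalch gives pH = pKa = -log(3.39e-08) = 7.47.

pH = pKa = 7.47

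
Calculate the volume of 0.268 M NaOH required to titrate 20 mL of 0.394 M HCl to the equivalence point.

At equivalence: moles acid = moles base. moles HCl = 0.394 × 20/1000 = 0.00788 mol. V_base = moles / 0.268 × 1000 = 29.4 mL.

V_{base} = 29.4 mL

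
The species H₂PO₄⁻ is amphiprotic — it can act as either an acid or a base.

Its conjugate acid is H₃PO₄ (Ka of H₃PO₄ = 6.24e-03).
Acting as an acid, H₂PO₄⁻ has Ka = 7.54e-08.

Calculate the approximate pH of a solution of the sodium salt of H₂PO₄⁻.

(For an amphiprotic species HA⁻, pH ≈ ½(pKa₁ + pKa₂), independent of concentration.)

pKa₁ = -log(6.24e-03) = 2.20; pKa₂ = -log(7.54e-08) = 7.12. For an amphiprotic species, pH ≈ ½(pKa₁ + pKa₂) = ½(2.20 + 7.12) = 4.66.

pH = 4.66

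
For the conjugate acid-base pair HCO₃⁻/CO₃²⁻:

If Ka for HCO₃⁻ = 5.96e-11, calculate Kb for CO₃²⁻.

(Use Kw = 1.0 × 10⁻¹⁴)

For a conjugate pair Ka × Kb = Kw, so Kb = Kw/Ka = 1.0 × 10⁻¹⁴ / 5.96e-11 = 1.68e-04.

K_b = 1.68e-04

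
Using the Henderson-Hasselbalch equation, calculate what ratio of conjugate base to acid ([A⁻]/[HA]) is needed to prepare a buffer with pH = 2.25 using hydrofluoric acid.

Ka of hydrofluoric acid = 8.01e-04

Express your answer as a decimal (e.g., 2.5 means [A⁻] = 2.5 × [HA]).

pKa = -log(8.01e-04) = 3.0964. pH = pKa + log([A⁻]/[HA]), so log([A⁻]/[HA]) = pH − pKa = 2.25 − 3.0964 = -0.8464. [A⁻]/[HA] = 10^(-0.8464) = 0.142

[A⁻]/[HA] = 0.142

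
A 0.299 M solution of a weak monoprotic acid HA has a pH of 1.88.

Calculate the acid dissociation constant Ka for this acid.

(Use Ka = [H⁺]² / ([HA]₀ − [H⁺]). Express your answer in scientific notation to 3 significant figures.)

[H⁺] = 10^(−pH) = 10^(−1.88) = 1.318e-02 M. For HA ⇌ H⁺ + A⁻, Ka = [H⁺][A⁻]/[HA] = [H⁺]² / ([HA]₀ − [H⁺]) = (1.318e-02)² / (0.299 − 1.318e-02) = 6.08e-04.

K_a = 6.08e-04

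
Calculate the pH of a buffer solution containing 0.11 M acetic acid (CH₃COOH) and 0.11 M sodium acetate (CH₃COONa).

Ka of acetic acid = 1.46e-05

pKa = -log(1.46e-05) = 4.84. pH = pKa + log([A⁻]/[HA]) = 4.84 + log(0.11/0.11)

pH = 4.84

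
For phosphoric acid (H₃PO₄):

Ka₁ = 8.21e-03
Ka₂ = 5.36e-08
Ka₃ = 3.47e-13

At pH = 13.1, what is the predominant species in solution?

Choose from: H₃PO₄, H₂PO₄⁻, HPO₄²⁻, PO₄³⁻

pKa₁ = 2.09, pKa₂ = 7.27, pKa₃ = 12.46. For a polyprotic acid the predominant species crosses at each pKa: below pKa_n the protonated form dominates, above it the deprotonated form does. At pH = 13.1, the predominant species is PO₄³⁻.

PO₄³⁻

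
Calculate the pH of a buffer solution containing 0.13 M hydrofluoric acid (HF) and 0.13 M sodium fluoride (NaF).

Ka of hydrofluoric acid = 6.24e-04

pKa = -log(6.24e-04) = 3.20. pH = pKa + log([A⁻]/[HA]) = 3.20 + log(0.13/0.13)

pH = 3.20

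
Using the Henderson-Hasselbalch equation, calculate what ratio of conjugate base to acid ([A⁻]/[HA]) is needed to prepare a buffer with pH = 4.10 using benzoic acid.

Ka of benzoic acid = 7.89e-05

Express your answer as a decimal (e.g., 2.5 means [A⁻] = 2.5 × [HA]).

pKa = -log(7.89e-05) = 4.1029. pH = pKa + log([A⁻]/[HA]), so log([A⁻]/[HA]) = pH − pKa = 4.10 − 4.1029 = -0.0029. [A⁻]/[HA] = 10^(-0.0029) = 0.993

[A⁻]/[HA] = 0.993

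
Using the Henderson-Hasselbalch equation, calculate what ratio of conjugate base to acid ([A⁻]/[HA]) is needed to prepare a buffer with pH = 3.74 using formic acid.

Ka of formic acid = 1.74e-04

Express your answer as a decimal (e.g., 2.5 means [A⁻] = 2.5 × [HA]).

pKa = -log(1.74e-04) = 3.7595. pH = pKa + log([A⁻]/[HA]), so log([A⁻]/[HA]) = pH − pKa = 3.74 − 3.7595 = -0.0195. [A⁻]/[HA] = 10^(-0.0195) = 0.956

[A⁻]/[HA] = 0.956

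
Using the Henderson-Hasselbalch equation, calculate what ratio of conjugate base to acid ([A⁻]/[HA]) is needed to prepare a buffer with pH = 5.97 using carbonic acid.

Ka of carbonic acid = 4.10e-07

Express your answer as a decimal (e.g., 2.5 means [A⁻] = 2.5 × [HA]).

pKa = -log(4.10e-07) = 6.3872. pH = pKa + log([A⁻]/[HA]), so log([A⁻]/[HA]) = pH − pKa = 5.97 − 6.3872 = -0.4172. [A⁻]/[HA] = 10^(-0.4172) = 0.383

[A⁻]/[HA] = 0.383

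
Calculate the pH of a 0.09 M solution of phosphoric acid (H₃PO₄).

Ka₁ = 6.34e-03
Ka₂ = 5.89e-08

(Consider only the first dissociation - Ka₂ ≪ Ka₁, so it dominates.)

First dissociation dominates. From Ka₁ = [H⁺][HA⁻]/[H₂A], x² + Ka₁·x − Ka₁·C = 0 with C = 0.09 M and Ka₁ = 6.34e-03. Solving: [H⁺] = (−Ka₁ + √(Ka₁² + 4·Ka₁·C)) / 2 = 2.0927e-02 M. pH = -log(2.0927e-02) = 1.68.

pH = 1.68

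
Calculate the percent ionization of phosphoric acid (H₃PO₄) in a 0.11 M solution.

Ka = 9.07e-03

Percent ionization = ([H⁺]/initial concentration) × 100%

Using Ka equilibrium: x² + Ka×x - Ka×C = 0. Solving: [H⁺] = 2.7375e-02. Percent = (2.7375e-02/0.11) × 100

Percent ionization = 24.9%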